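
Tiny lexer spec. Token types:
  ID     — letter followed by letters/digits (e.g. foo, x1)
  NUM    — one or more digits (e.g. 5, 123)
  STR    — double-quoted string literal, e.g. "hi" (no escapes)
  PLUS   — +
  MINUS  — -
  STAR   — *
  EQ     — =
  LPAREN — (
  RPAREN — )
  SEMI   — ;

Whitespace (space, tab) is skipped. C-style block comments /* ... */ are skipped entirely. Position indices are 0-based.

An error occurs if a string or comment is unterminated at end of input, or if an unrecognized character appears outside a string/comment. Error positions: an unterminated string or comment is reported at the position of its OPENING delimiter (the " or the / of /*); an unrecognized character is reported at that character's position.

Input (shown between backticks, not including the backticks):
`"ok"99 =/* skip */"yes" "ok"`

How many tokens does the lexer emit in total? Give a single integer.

pos=0: enter STRING mode
pos=0: emit STR "ok" (now at pos=4)
pos=4: emit NUM '99' (now at pos=6)
pos=7: emit EQ '='
pos=8: enter COMMENT mode (saw '/*')
exit COMMENT mode (now at pos=18)
pos=18: enter STRING mode
pos=18: emit STR "yes" (now at pos=23)
pos=24: enter STRING mode
pos=24: emit STR "ok" (now at pos=28)
DONE. 5 tokens: [STR, NUM, EQ, STR, STR]

Answer: 5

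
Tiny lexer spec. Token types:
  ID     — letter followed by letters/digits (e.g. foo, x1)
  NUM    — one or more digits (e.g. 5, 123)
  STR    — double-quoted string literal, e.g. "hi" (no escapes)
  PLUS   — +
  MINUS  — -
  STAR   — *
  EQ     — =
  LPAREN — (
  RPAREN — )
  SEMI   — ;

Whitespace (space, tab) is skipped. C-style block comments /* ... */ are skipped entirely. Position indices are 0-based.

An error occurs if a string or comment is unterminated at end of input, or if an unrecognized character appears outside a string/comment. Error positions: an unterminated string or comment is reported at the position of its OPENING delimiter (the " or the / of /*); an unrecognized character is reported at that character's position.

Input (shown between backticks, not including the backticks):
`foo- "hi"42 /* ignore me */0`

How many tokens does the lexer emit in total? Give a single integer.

pos=0: emit ID 'foo' (now at pos=3)
pos=3: emit MINUS '-'
pos=5: enter STRING mode
pos=5: emit STR "hi" (now at pos=9)
pos=9: emit NUM '42' (now at pos=11)
pos=12: enter COMMENT mode (saw '/*')
exit COMMENT mode (now at pos=27)
pos=27: emit NUM '0' (now at pos=28)
DONE. 5 tokens: [ID, MINUS, STR, NUM, NUM]

Answer: 5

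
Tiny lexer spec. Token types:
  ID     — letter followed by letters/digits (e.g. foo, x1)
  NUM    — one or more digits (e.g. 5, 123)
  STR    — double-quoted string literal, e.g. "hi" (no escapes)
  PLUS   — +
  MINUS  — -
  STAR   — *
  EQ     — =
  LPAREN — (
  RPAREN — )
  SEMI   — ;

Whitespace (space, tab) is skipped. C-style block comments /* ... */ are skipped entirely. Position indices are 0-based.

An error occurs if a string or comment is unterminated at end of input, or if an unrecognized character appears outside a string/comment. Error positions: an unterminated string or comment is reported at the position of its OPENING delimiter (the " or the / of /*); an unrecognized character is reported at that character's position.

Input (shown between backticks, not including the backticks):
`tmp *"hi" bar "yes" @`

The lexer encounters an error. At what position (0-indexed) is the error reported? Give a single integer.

Answer: 20

Derivation:
pos=0: emit ID 'tmp' (now at pos=3)
pos=4: emit STAR '*'
pos=5: enter STRING mode
pos=5: emit STR "hi" (now at pos=9)
pos=10: emit ID 'bar' (now at pos=13)
pos=14: enter STRING mode
pos=14: emit STR "yes" (now at pos=19)
pos=20: ERROR — unrecognized char '@'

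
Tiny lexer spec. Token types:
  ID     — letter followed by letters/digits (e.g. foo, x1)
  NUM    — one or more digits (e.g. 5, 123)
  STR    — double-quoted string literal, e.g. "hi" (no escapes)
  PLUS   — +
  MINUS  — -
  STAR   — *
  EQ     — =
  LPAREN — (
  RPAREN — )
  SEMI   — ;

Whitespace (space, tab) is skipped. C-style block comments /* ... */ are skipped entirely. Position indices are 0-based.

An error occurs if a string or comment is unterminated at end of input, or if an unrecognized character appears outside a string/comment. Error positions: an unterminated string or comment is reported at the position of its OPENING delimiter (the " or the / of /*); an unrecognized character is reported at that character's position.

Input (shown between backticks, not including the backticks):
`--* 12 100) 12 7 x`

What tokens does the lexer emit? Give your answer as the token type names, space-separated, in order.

Answer: MINUS MINUS STAR NUM NUM RPAREN NUM NUM ID

Derivation:
pos=0: emit MINUS '-'
pos=1: emit MINUS '-'
pos=2: emit STAR '*'
pos=4: emit NUM '12' (now at pos=6)
pos=7: emit NUM '100' (now at pos=10)
pos=10: emit RPAREN ')'
pos=12: emit NUM '12' (now at pos=14)
pos=15: emit NUM '7' (now at pos=16)
pos=17: emit ID 'x' (now at pos=18)
DONE. 9 tokens: [MINUS, MINUS, STAR, NUM, NUM, RPAREN, NUM, NUM, ID]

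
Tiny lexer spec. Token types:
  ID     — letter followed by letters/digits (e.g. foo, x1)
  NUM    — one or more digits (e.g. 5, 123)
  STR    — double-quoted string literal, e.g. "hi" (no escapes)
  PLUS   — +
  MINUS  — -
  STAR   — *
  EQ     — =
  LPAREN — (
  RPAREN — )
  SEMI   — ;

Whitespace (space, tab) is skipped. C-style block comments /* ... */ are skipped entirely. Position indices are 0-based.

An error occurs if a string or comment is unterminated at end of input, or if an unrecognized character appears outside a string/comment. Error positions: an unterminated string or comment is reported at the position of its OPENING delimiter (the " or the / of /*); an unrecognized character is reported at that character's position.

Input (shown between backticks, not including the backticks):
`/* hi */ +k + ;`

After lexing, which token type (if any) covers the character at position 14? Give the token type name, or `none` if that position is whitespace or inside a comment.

pos=0: enter COMMENT mode (saw '/*')
exit COMMENT mode (now at pos=8)
pos=9: emit PLUS '+'
pos=10: emit ID 'k' (now at pos=11)
pos=12: emit PLUS '+'
pos=14: emit SEMI ';'
DONE. 4 tokens: [PLUS, ID, PLUS, SEMI]
Position 14: char is ';' -> SEMI

Answer: SEMI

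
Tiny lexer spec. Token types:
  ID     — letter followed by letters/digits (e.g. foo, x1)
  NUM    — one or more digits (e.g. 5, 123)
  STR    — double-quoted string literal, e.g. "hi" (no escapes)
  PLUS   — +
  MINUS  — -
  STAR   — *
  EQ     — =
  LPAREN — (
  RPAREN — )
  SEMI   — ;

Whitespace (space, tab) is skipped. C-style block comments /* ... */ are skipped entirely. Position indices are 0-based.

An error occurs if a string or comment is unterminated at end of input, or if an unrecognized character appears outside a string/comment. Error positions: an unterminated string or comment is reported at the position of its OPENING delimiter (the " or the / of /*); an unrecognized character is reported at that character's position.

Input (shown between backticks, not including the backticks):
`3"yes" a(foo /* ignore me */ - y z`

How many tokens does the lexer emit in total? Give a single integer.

Answer: 8

Derivation:
pos=0: emit NUM '3' (now at pos=1)
pos=1: enter STRING mode
pos=1: emit STR "yes" (now at pos=6)
pos=7: emit ID 'a' (now at pos=8)
pos=8: emit LPAREN '('
pos=9: emit ID 'foo' (now at pos=12)
pos=13: enter COMMENT mode (saw '/*')
exit COMMENT mode (now at pos=28)
pos=29: emit MINUS '-'
pos=31: emit ID 'y' (now at pos=32)
pos=33: emit ID 'z' (now at pos=34)
DONE. 8 tokens: [NUM, STR, ID, LPAREN, ID, MINUS, ID, ID]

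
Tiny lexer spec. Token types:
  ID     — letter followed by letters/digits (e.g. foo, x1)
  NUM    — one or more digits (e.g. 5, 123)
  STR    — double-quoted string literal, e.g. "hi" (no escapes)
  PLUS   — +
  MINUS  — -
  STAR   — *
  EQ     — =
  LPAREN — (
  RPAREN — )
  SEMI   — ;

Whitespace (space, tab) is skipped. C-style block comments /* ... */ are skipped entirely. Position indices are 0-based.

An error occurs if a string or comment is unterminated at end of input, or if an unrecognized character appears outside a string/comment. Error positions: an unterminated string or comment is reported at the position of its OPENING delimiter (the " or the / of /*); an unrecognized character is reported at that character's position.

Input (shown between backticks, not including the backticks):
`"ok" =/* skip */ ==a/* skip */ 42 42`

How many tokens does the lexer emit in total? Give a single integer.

Answer: 7

Derivation:
pos=0: enter STRING mode
pos=0: emit STR "ok" (now at pos=4)
pos=5: emit EQ '='
pos=6: enter COMMENT mode (saw '/*')
exit COMMENT mode (now at pos=16)
pos=17: emit EQ '='
pos=18: emit EQ '='
pos=19: emit ID 'a' (now at pos=20)
pos=20: enter COMMENT mode (saw '/*')
exit COMMENT mode (now at pos=30)
pos=31: emit NUM '42' (now at pos=33)
pos=34: emit NUM '42' (now at pos=36)
DONE. 7 tokens: [STR, EQ, EQ, EQ, ID, NUM, NUM]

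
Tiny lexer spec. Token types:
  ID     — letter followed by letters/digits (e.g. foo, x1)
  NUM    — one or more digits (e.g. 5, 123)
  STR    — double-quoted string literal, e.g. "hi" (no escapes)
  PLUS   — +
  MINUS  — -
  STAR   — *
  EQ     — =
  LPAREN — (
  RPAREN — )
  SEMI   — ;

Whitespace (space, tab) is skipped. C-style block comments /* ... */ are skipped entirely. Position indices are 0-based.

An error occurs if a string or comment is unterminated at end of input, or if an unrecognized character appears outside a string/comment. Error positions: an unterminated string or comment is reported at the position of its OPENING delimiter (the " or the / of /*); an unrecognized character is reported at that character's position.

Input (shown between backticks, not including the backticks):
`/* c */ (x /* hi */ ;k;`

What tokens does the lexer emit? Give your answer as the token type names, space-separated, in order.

Answer: LPAREN ID SEMI ID SEMI

Derivation:
pos=0: enter COMMENT mode (saw '/*')
exit COMMENT mode (now at pos=7)
pos=8: emit LPAREN '('
pos=9: emit ID 'x' (now at pos=10)
pos=11: enter COMMENT mode (saw '/*')
exit COMMENT mode (now at pos=19)
pos=20: emit SEMI ';'
pos=21: emit ID 'k' (now at pos=22)
pos=22: emit SEMI ';'
DONE. 5 tokens: [LPAREN, ID, SEMI, ID, SEMI]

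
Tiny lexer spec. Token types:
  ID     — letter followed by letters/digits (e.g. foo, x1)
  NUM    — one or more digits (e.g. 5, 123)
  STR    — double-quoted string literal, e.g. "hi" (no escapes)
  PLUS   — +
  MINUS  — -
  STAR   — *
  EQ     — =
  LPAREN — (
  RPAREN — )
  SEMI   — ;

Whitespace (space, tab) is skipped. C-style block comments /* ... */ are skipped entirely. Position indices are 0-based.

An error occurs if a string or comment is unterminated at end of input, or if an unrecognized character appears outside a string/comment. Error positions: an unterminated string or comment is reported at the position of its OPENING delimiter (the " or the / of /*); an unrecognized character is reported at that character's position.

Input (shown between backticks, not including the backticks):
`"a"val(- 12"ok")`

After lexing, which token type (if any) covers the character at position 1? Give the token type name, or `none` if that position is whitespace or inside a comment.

Answer: STR

Derivation:
pos=0: enter STRING mode
pos=0: emit STR "a" (now at pos=3)
pos=3: emit ID 'val' (now at pos=6)
pos=6: emit LPAREN '('
pos=7: emit MINUS '-'
pos=9: emit NUM '12' (now at pos=11)
pos=11: enter STRING mode
pos=11: emit STR "ok" (now at pos=15)
pos=15: emit RPAREN ')'
DONE. 7 tokens: [STR, ID, LPAREN, MINUS, NUM, STR, RPAREN]
Position 1: char is 'a' -> STR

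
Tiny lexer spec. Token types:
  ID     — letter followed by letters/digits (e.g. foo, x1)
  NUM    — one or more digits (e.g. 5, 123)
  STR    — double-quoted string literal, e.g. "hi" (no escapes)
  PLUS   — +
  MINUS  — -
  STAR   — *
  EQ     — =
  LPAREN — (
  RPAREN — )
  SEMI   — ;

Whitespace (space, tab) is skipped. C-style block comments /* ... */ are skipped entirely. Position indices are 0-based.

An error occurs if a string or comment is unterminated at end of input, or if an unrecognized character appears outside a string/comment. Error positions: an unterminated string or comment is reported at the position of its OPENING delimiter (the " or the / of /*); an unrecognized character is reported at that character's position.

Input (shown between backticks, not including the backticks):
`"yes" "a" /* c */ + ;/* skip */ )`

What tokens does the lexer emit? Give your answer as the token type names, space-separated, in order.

Answer: STR STR PLUS SEMI RPAREN

Derivation:
pos=0: enter STRING mode
pos=0: emit STR "yes" (now at pos=5)
pos=6: enter STRING mode
pos=6: emit STR "a" (now at pos=9)
pos=10: enter COMMENT mode (saw '/*')
exit COMMENT mode (now at pos=17)
pos=18: emit PLUS '+'
pos=20: emit SEMI ';'
pos=21: enter COMMENT mode (saw '/*')
exit COMMENT mode (now at pos=31)
pos=32: emit RPAREN ')'
DONE. 5 tokens: [STR, STR, PLUS, SEMI, RPAREN]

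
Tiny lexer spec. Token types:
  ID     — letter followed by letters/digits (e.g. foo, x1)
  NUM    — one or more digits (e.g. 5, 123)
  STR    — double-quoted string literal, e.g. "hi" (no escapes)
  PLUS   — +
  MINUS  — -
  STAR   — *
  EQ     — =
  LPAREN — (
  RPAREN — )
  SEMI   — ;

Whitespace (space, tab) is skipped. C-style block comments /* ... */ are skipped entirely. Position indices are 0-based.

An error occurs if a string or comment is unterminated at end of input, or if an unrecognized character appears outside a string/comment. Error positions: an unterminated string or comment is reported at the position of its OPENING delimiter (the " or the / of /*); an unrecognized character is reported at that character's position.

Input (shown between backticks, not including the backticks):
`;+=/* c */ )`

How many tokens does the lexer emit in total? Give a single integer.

Answer: 4

Derivation:
pos=0: emit SEMI ';'
pos=1: emit PLUS '+'
pos=2: emit EQ '='
pos=3: enter COMMENT mode (saw '/*')
exit COMMENT mode (now at pos=10)
pos=11: emit RPAREN ')'
DONE. 4 tokens: [SEMI, PLUS, EQ, RPAREN]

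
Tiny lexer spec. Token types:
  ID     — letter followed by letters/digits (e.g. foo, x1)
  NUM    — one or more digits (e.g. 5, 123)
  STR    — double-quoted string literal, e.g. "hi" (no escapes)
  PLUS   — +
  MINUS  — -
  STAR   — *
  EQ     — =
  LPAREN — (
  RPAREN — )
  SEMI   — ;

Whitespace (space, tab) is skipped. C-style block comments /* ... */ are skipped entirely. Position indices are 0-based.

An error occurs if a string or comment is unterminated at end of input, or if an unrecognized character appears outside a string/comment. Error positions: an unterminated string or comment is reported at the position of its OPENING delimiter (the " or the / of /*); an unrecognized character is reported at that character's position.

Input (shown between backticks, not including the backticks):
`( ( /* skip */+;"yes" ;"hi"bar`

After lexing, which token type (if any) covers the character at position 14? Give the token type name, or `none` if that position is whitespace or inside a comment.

Answer: PLUS

Derivation:
pos=0: emit LPAREN '('
pos=2: emit LPAREN '('
pos=4: enter COMMENT mode (saw '/*')
exit COMMENT mode (now at pos=14)
pos=14: emit PLUS '+'
pos=15: emit SEMI ';'
pos=16: enter STRING mode
pos=16: emit STR "yes" (now at pos=21)
pos=22: emit SEMI ';'
pos=23: enter STRING mode
pos=23: emit STR "hi" (now at pos=27)
pos=27: emit ID 'bar' (now at pos=30)
DONE. 8 tokens: [LPAREN, LPAREN, PLUS, SEMI, STR, SEMI, STR, ID]
Position 14: char is '+' -> PLUS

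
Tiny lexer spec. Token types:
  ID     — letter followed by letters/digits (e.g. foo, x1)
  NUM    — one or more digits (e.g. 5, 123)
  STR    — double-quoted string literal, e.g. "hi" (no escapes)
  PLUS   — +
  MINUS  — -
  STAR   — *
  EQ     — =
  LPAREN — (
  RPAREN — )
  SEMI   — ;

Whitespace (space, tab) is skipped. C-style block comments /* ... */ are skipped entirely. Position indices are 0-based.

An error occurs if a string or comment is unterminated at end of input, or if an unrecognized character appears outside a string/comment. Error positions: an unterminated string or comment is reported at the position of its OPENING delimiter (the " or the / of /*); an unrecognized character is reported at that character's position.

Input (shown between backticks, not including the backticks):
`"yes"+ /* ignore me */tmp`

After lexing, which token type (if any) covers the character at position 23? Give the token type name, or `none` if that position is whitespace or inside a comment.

Answer: ID

Derivation:
pos=0: enter STRING mode
pos=0: emit STR "yes" (now at pos=5)
pos=5: emit PLUS '+'
pos=7: enter COMMENT mode (saw '/*')
exit COMMENT mode (now at pos=22)
pos=22: emit ID 'tmp' (now at pos=25)
DONE. 3 tokens: [STR, PLUS, ID]
Position 23: char is 'm' -> ID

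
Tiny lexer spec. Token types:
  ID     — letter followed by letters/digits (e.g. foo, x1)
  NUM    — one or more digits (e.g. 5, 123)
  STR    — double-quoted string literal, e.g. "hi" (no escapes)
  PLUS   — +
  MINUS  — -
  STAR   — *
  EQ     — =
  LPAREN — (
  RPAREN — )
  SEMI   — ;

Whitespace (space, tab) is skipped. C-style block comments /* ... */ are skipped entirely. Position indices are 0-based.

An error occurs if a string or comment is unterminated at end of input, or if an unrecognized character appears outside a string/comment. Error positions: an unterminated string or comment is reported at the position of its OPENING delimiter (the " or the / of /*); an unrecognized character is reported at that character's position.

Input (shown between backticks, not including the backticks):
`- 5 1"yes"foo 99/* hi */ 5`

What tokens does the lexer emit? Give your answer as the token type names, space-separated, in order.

Answer: MINUS NUM NUM STR ID NUM NUM

Derivation:
pos=0: emit MINUS '-'
pos=2: emit NUM '5' (now at pos=3)
pos=4: emit NUM '1' (now at pos=5)
pos=5: enter STRING mode
pos=5: emit STR "yes" (now at pos=10)
pos=10: emit ID 'foo' (now at pos=13)
pos=14: emit NUM '99' (now at pos=16)
pos=16: enter COMMENT mode (saw '/*')
exit COMMENT mode (now at pos=24)
pos=25: emit NUM '5' (now at pos=26)
DONE. 7 tokens: [MINUS, NUM, NUM, STR, ID, NUM, NUM]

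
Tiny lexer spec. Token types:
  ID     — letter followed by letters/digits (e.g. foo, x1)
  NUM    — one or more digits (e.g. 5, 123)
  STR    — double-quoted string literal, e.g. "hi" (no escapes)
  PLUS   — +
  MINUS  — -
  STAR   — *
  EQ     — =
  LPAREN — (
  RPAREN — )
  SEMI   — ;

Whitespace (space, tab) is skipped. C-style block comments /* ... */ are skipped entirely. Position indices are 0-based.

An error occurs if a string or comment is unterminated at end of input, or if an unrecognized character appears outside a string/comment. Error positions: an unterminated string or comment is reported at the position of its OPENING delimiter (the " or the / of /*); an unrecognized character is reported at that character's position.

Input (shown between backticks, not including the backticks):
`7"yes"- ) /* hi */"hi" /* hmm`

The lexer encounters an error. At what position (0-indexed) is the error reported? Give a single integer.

Answer: 23

Derivation:
pos=0: emit NUM '7' (now at pos=1)
pos=1: enter STRING mode
pos=1: emit STR "yes" (now at pos=6)
pos=6: emit MINUS '-'
pos=8: emit RPAREN ')'
pos=10: enter COMMENT mode (saw '/*')
exit COMMENT mode (now at pos=18)
pos=18: enter STRING mode
pos=18: emit STR "hi" (now at pos=22)
pos=23: enter COMMENT mode (saw '/*')
pos=23: ERROR — unterminated comment (reached EOF)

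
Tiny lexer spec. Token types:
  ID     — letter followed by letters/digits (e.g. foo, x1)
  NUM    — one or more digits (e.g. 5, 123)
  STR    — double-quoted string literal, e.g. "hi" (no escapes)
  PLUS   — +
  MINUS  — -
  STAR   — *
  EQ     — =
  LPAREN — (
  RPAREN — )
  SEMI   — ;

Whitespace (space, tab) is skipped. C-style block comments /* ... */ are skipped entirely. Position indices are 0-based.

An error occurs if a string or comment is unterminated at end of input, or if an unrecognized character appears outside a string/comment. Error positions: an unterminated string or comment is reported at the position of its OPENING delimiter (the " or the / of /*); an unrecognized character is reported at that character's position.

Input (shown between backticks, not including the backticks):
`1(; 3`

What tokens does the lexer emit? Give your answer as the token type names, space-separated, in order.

pos=0: emit NUM '1' (now at pos=1)
pos=1: emit LPAREN '('
pos=2: emit SEMI ';'
pos=4: emit NUM '3' (now at pos=5)
DONE. 4 tokens: [NUM, LPAREN, SEMI, NUM]

Answer: NUM LPAREN SEMI NUM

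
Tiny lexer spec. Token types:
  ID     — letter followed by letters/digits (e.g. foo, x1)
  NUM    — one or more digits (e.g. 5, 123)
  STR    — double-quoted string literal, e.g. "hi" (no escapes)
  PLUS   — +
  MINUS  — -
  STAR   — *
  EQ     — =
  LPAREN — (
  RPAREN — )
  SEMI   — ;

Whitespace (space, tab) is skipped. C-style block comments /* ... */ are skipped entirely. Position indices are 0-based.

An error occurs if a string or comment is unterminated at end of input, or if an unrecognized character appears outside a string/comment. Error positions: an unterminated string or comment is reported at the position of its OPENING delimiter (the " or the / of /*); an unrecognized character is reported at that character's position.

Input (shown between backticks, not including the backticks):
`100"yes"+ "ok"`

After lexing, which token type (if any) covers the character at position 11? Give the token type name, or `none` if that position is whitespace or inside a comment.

pos=0: emit NUM '100' (now at pos=3)
pos=3: enter STRING mode
pos=3: emit STR "yes" (now at pos=8)
pos=8: emit PLUS '+'
pos=10: enter STRING mode
pos=10: emit STR "ok" (now at pos=14)
DONE. 4 tokens: [NUM, STR, PLUS, STR]
Position 11: char is 'o' -> STR

Answer: STR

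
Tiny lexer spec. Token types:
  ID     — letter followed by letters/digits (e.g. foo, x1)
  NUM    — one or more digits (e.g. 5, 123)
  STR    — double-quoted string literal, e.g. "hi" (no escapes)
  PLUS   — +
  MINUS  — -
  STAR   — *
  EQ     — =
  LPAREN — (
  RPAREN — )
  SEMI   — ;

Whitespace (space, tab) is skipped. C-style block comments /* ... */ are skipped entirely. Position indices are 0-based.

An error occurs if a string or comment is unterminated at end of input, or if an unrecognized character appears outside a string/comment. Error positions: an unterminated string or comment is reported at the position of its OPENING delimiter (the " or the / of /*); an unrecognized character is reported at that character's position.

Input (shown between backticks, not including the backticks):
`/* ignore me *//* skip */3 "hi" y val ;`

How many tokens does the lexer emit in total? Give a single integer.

pos=0: enter COMMENT mode (saw '/*')
exit COMMENT mode (now at pos=15)
pos=15: enter COMMENT mode (saw '/*')
exit COMMENT mode (now at pos=25)
pos=25: emit NUM '3' (now at pos=26)
pos=27: enter STRING mode
pos=27: emit STR "hi" (now at pos=31)
pos=32: emit ID 'y' (now at pos=33)
pos=34: emit ID 'val' (now at pos=37)
pos=38: emit SEMI ';'
DONE. 5 tokens: [NUM, STR, ID, ID, SEMI]

Answer: 5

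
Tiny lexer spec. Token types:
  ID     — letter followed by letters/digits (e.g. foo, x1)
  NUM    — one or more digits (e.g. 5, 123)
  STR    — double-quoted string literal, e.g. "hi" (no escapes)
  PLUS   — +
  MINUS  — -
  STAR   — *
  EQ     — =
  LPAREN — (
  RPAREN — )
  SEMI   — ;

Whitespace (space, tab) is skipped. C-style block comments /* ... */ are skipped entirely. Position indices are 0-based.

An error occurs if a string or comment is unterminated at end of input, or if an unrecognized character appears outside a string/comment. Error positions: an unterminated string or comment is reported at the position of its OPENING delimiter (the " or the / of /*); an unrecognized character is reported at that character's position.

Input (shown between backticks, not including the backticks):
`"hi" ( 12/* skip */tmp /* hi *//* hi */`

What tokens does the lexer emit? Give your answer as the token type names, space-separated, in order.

Answer: STR LPAREN NUM ID

Derivation:
pos=0: enter STRING mode
pos=0: emit STR "hi" (now at pos=4)
pos=5: emit LPAREN '('
pos=7: emit NUM '12' (now at pos=9)
pos=9: enter COMMENT mode (saw '/*')
exit COMMENT mode (now at pos=19)
pos=19: emit ID 'tmp' (now at pos=22)
pos=23: enter COMMENT mode (saw '/*')
exit COMMENT mode (now at pos=31)
pos=31: enter COMMENT mode (saw '/*')
exit COMMENT mode (now at pos=39)
DONE. 4 tokens: [STR, LPAREN, NUM, ID]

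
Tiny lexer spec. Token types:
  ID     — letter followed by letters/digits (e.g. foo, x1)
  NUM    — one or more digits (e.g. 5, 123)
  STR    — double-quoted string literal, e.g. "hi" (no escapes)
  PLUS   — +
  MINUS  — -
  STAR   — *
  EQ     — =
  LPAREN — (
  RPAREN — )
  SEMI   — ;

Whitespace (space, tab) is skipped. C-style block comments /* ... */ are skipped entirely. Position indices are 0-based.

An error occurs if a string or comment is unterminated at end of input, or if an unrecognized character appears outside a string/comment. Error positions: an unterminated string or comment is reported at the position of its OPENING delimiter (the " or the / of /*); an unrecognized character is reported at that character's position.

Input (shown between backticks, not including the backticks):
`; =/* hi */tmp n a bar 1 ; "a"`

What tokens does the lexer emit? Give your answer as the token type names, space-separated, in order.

Answer: SEMI EQ ID ID ID ID NUM SEMI STR

Derivation:
pos=0: emit SEMI ';'
pos=2: emit EQ '='
pos=3: enter COMMENT mode (saw '/*')
exit COMMENT mode (now at pos=11)
pos=11: emit ID 'tmp' (now at pos=14)
pos=15: emit ID 'n' (now at pos=16)
pos=17: emit ID 'a' (now at pos=18)
pos=19: emit ID 'bar' (now at pos=22)
pos=23: emit NUM '1' (now at pos=24)
pos=25: emit SEMI ';'
pos=27: enter STRING mode
pos=27: emit STR "a" (now at pos=30)
DONE. 9 tokens: [SEMI, EQ, ID, ID, ID, ID, NUM, SEMI, STR]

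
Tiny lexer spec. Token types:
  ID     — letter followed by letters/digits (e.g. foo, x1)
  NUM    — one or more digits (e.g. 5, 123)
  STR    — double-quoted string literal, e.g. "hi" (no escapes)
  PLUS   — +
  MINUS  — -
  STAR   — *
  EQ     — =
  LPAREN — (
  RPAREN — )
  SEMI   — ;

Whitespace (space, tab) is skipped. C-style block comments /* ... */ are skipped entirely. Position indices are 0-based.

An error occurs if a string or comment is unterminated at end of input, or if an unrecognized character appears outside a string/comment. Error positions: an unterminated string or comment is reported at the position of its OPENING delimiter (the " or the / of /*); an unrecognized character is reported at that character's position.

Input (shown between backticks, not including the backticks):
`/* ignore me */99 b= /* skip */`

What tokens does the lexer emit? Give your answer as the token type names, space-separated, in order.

pos=0: enter COMMENT mode (saw '/*')
exit COMMENT mode (now at pos=15)
pos=15: emit NUM '99' (now at pos=17)
pos=18: emit ID 'b' (now at pos=19)
pos=19: emit EQ '='
pos=21: enter COMMENT mode (saw '/*')
exit COMMENT mode (now at pos=31)
DONE. 3 tokens: [NUM, ID, EQ]

Answer: NUM ID EQ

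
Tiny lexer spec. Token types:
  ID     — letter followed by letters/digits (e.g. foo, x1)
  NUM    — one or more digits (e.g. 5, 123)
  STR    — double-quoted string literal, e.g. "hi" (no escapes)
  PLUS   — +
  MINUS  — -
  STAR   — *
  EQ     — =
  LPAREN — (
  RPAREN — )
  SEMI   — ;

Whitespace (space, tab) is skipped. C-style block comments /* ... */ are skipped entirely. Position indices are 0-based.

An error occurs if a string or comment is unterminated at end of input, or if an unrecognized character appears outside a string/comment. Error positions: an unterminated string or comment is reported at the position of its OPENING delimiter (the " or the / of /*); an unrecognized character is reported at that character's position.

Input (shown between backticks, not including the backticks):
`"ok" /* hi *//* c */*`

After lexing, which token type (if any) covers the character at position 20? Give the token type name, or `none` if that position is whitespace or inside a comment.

Answer: STAR

Derivation:
pos=0: enter STRING mode
pos=0: emit STR "ok" (now at pos=4)
pos=5: enter COMMENT mode (saw '/*')
exit COMMENT mode (now at pos=13)
pos=13: enter COMMENT mode (saw '/*')
exit COMMENT mode (now at pos=20)
pos=20: emit STAR '*'
DONE. 2 tokens: [STR, STAR]
Position 20: char is '*' -> STAR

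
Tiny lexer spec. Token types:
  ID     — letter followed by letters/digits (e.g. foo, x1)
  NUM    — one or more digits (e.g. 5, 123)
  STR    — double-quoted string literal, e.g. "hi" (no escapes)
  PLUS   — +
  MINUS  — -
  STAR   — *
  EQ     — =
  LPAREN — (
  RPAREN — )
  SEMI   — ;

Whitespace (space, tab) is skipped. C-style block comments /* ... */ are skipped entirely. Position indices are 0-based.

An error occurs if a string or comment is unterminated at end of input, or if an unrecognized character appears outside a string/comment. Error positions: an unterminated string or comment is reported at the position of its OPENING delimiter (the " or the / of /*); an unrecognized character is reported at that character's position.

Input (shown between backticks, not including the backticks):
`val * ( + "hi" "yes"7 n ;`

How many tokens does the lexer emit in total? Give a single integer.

Answer: 9

Derivation:
pos=0: emit ID 'val' (now at pos=3)
pos=4: emit STAR '*'
pos=6: emit LPAREN '('
pos=8: emit PLUS '+'
pos=10: enter STRING mode
pos=10: emit STR "hi" (now at pos=14)
pos=15: enter STRING mode
pos=15: emit STR "yes" (now at pos=20)
pos=20: emit NUM '7' (now at pos=21)
pos=22: emit ID 'n' (now at pos=23)
pos=24: emit SEMI ';'
DONE. 9 tokens: [ID, STAR, LPAREN, PLUS, STR, STR, NUM, ID, SEMI]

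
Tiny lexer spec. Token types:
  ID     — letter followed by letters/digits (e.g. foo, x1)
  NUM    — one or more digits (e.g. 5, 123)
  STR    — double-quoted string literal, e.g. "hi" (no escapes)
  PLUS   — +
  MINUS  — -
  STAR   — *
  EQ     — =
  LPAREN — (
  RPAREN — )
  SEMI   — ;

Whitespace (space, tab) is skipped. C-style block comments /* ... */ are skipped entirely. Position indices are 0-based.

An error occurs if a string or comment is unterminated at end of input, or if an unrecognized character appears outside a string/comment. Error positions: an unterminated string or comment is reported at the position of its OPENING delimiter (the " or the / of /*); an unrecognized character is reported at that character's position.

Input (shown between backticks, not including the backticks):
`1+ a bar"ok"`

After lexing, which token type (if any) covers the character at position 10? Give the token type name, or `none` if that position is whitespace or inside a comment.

pos=0: emit NUM '1' (now at pos=1)
pos=1: emit PLUS '+'
pos=3: emit ID 'a' (now at pos=4)
pos=5: emit ID 'bar' (now at pos=8)
pos=8: enter STRING mode
pos=8: emit STR "ok" (now at pos=12)
DONE. 5 tokens: [NUM, PLUS, ID, ID, STR]
Position 10: char is 'k' -> STR

Answer: STR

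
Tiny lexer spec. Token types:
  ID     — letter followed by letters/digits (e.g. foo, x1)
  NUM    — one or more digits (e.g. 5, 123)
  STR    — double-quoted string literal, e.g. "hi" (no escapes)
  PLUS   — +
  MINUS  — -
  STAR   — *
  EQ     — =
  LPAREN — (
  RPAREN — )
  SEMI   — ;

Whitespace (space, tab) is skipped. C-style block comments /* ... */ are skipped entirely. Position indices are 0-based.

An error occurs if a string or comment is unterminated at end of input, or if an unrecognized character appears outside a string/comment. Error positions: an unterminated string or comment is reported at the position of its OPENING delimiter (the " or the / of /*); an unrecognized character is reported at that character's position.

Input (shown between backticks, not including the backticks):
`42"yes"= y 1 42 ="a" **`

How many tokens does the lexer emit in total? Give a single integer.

Answer: 10

Derivation:
pos=0: emit NUM '42' (now at pos=2)
pos=2: enter STRING mode
pos=2: emit STR "yes" (now at pos=7)
pos=7: emit EQ '='
pos=9: emit ID 'y' (now at pos=10)
pos=11: emit NUM '1' (now at pos=12)
pos=13: emit NUM '42' (now at pos=15)
pos=16: emit EQ '='
pos=17: enter STRING mode
pos=17: emit STR "a" (now at pos=20)
pos=21: emit STAR '*'
pos=22: emit STAR '*'
DONE. 10 tokens: [NUM, STR, EQ, ID, NUM, NUM, EQ, STR, STAR, STAR]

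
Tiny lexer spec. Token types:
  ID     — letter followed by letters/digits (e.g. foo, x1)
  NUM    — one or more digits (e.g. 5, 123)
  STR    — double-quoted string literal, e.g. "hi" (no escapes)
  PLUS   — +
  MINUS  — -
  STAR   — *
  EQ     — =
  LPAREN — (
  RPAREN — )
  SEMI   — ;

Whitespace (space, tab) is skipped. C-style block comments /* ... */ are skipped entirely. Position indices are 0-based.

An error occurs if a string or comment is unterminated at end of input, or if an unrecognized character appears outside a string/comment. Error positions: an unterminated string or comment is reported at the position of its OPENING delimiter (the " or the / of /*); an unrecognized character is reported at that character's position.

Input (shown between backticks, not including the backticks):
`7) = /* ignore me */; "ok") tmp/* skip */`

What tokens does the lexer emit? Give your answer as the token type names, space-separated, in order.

pos=0: emit NUM '7' (now at pos=1)
pos=1: emit RPAREN ')'
pos=3: emit EQ '='
pos=5: enter COMMENT mode (saw '/*')
exit COMMENT mode (now at pos=20)
pos=20: emit SEMI ';'
pos=22: enter STRING mode
pos=22: emit STR "ok" (now at pos=26)
pos=26: emit RPAREN ')'
pos=28: emit ID 'tmp' (now at pos=31)
pos=31: enter COMMENT mode (saw '/*')
exit COMMENT mode (now at pos=41)
DONE. 7 tokens: [NUM, RPAREN, EQ, SEMI, STR, RPAREN, ID]

Answer: NUM RPAREN EQ SEMI STR RPAREN ID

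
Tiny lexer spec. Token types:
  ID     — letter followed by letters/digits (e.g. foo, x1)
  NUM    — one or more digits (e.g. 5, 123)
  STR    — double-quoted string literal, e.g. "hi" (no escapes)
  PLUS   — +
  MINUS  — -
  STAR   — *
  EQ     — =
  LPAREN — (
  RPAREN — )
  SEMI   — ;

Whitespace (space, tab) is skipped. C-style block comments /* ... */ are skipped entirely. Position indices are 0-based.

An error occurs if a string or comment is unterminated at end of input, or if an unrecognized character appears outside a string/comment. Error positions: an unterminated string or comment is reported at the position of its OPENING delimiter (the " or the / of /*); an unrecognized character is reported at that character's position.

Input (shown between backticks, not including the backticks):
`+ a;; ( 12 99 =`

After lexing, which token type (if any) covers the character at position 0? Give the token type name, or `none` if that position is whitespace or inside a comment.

pos=0: emit PLUS '+'
pos=2: emit ID 'a' (now at pos=3)
pos=3: emit SEMI ';'
pos=4: emit SEMI ';'
pos=6: emit LPAREN '('
pos=8: emit NUM '12' (now at pos=10)
pos=11: emit NUM '99' (now at pos=13)
pos=14: emit EQ '='
DONE. 8 tokens: [PLUS, ID, SEMI, SEMI, LPAREN, NUM, NUM, EQ]
Position 0: char is '+' -> PLUS

Answer: PLUS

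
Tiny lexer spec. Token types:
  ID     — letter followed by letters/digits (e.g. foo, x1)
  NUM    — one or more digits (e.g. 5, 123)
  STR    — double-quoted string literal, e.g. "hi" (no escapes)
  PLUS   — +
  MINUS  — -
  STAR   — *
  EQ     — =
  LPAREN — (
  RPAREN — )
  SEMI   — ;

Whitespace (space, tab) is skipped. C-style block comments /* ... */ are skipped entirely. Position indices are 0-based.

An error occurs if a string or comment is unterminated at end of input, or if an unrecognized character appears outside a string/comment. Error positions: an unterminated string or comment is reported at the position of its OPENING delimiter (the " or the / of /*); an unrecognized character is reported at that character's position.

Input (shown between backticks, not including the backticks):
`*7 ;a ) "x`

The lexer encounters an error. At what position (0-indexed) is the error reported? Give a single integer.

pos=0: emit STAR '*'
pos=1: emit NUM '7' (now at pos=2)
pos=3: emit SEMI ';'
pos=4: emit ID 'a' (now at pos=5)
pos=6: emit RPAREN ')'
pos=8: enter STRING mode
pos=8: ERROR — unterminated string

Answer: 8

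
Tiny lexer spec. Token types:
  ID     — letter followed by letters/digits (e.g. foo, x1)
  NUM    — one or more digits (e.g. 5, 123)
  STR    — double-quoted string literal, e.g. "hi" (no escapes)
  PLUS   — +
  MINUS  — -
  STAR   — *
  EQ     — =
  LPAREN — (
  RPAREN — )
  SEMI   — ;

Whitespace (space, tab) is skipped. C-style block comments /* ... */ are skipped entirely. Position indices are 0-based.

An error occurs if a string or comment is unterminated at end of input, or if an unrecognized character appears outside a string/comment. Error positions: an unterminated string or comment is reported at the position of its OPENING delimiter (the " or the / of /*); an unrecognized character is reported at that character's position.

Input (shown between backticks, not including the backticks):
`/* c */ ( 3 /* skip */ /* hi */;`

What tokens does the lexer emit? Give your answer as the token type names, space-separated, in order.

pos=0: enter COMMENT mode (saw '/*')
exit COMMENT mode (now at pos=7)
pos=8: emit LPAREN '('
pos=10: emit NUM '3' (now at pos=11)
pos=12: enter COMMENT mode (saw '/*')
exit COMMENT mode (now at pos=22)
pos=23: enter COMMENT mode (saw '/*')
exit COMMENT mode (now at pos=31)
pos=31: emit SEMI ';'
DONE. 3 tokens: [LPAREN, NUM, SEMI]

Answer: LPAREN NUM SEMI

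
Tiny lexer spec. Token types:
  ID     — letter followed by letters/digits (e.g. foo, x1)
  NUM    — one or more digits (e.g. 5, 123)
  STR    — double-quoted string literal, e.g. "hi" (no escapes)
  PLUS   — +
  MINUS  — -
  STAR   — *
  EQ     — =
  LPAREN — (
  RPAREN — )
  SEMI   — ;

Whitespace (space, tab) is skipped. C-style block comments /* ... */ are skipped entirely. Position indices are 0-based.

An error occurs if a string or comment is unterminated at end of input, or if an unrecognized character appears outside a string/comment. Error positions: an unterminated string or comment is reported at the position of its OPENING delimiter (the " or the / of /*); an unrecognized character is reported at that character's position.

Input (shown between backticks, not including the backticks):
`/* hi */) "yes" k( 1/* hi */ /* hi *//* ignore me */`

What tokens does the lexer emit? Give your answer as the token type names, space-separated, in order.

pos=0: enter COMMENT mode (saw '/*')
exit COMMENT mode (now at pos=8)
pos=8: emit RPAREN ')'
pos=10: enter STRING mode
pos=10: emit STR "yes" (now at pos=15)
pos=16: emit ID 'k' (now at pos=17)
pos=17: emit LPAREN '('
pos=19: emit NUM '1' (now at pos=20)
pos=20: enter COMMENT mode (saw '/*')
exit COMMENT mode (now at pos=28)
pos=29: enter COMMENT mode (saw '/*')
exit COMMENT mode (now at pos=37)
pos=37: enter COMMENT mode (saw '/*')
exit COMMENT mode (now at pos=52)
DONE. 5 tokens: [RPAREN, STR, ID, LPAREN, NUM]

Answer: RPAREN STR ID LPAREN NUM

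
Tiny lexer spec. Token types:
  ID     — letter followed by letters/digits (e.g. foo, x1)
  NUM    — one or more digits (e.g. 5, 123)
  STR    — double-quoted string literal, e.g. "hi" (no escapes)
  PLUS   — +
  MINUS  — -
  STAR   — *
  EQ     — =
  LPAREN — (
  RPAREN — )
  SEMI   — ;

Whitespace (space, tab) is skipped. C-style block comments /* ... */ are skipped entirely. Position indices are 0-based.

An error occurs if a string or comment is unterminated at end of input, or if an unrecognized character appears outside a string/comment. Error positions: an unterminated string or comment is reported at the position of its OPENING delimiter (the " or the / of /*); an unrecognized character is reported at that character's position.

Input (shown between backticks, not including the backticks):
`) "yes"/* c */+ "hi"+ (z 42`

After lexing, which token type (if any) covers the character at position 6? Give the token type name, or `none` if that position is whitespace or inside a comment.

Answer: STR

Derivation:
pos=0: emit RPAREN ')'
pos=2: enter STRING mode
pos=2: emit STR "yes" (now at pos=7)
pos=7: enter COMMENT mode (saw '/*')
exit COMMENT mode (now at pos=14)
pos=14: emit PLUS '+'
pos=16: enter STRING mode
pos=16: emit STR "hi" (now at pos=20)
pos=20: emit PLUS '+'
pos=22: emit LPAREN '('
pos=23: emit ID 'z' (now at pos=24)
pos=25: emit NUM '42' (now at pos=27)
DONE. 8 tokens: [RPAREN, STR, PLUS, STR, PLUS, LPAREN, ID, NUM]
Position 6: char is '"' -> STR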